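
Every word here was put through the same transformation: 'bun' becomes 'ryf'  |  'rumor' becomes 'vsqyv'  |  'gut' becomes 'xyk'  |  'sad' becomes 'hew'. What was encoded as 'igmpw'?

slice

The output letters match the input read backwards, each shifted +4: bun reversed is nub. The word is reversed, then every letter is shifted forward by 4.
Decoding igmpw: shift back: i−4=e, g−4=c, m−4=i, p−4=l, w−4=s → ecils; then reverse → slice.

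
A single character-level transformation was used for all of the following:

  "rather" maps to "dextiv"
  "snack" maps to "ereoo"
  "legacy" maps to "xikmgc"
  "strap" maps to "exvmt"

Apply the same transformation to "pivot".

bmzax

The shifts repeat in a cycle of length 3: positions 0,1,… shift by +12, +4, +4, then the pattern repeats.
Applying it to pivot: p+12=b, i+4=m, v+4=z, o+12=a, t+4=x.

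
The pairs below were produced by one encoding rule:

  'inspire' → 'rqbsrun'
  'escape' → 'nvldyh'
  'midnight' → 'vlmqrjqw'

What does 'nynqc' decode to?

event

Shifts by position in inspire: pos 0: i→r (+9), pos 1: n→q (+3), pos 2: s→b (+9), pos 3: p→s (+3) — repeating every 2. A repeating key of period 2 is used — shifts +9, +3 over and over.
Reversing it on nynqc: n−9=e, y−3=v, n−9=e, q−3=n, c−9=t.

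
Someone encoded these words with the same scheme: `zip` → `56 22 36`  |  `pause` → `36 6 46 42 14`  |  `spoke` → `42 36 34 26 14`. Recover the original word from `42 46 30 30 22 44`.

z(#26)→56 and i(#9)→22: differences scale by 2, so n = 2·pos + 4. Each letter becomes 2×(its alphabet position, a=1..z=26) + 4.
Undoing it on 42 46 30 30 22 44: 42→(42−4)÷2=19=s, 46→(46−4)÷2=21=u, 30→(30−4)÷2=13=m, 30→(30−4)÷2=13=m, 22→(22−4)÷2=9=i, 44→(44−4)÷2=20=t.

summit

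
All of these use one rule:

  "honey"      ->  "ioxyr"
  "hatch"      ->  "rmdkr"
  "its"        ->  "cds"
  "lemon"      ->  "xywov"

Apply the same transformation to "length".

The output letters match the input read backwards, each shifted +10: honey reversed is yenoh. Two steps: reverse the string, then apply a Caesar shift of +10.
On length: reverse → htgnel; then shift: h+10=r, t+10=d, g+10=q, n+10=x, e+10=o, l+10=v.

rdqxov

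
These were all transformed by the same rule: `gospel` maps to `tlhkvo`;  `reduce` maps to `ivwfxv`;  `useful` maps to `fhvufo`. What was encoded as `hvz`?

sea

Each pair mirrors across the alphabet (g↔t, o↔l, s↔h): positions sum to 25. Letters are reflected about the middle of the alphabet (position → 25−position): Atbash.
Undoing it on hvz: h↔s, v↔e, z↔a.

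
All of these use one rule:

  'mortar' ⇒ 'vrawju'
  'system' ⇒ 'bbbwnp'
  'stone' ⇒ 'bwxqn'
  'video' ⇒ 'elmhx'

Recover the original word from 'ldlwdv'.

Shifts by position in mortar: pos 0: m→v (+9), pos 1: o→r (+3), pos 2: r→a (+9), pos 3: t→w (+3) — repeating every 2. The shifts repeat in a cycle of length 2: positions 0,1,… shift by +9, +3, then the pattern repeats.
Undoing it on ldlwdv: l−9=c, d−3=a, l−9=c, w−3=t, d−9=u, v−3=s.

cactus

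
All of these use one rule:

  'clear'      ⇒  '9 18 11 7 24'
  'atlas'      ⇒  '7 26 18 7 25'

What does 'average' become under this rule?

c is letter #3 and maps to 9: an offset of 6. Letters become their 1-based position plus 6 (so a→7, b→8, …).
Applying it to average: a=1→7, v=22→28, e=5→11, r=18→24, a=1→7, g=7→13, e=5→11.

7 28 11 24 7 13 11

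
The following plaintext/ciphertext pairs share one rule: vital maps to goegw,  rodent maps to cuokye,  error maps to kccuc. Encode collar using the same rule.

nuwwgc

The shift depends on letter class: consonant v→g is +11, but vowel i→o is +6. The rule splits by letter class: vowels +6, consonants +11.
Applying it to collar: c(cons)+11=n, o(vowel)+6=u, l(cons)+11=w, l(cons)+11=w, a(vowel)+6=g, r(cons)+11=c.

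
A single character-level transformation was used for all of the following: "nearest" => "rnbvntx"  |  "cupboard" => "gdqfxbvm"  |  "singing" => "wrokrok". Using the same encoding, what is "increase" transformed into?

mwdvnbwn

Shifts by position in nearest: pos 0: n→r (+4), pos 1: e→n (+9), pos 2: a→b (+1), pos 3: r→v (+4), pos 4: e→n (+9), pos 5: s→t (+1) — repeating every 3. The shifts repeat in a cycle of length 3: positions 0,1,… shift by +4, +9, +1, then the pattern repeats.
Applying it to increase: i+4=m, n+9=w, c+1=d, r+4=v, e+9=n, a+1=b, s+4=w, e+9=n.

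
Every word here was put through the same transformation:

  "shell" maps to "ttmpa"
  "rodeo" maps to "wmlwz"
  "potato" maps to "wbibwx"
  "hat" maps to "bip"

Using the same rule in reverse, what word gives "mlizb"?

The output letters match the input read backwards, each shifted +8: shell reversed is llehs. Two steps: reverse the string, then apply a Caesar shift of +8.
Undoing it on mlizb: shift back: m−8=e, l−8=d, i−8=a, z−8=r, b−8=t → edart; then reverse → trade.

trade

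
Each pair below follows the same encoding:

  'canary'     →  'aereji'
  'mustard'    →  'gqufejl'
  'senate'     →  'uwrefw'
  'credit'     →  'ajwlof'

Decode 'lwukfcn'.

desktop

This is an affine cipher: with a=0,…,z=25, each position x becomes (11x+4) mod 26.
Reversing it on lwukfcn: l(11)→19·(11−4)≡3=d; w(22)→19·(22−4)≡4=e; u(20)→19·(20−4)≡18=s; k(10)→19·(10−4)≡10=k; f(5)→19·(5−4)≡19=t; c(2)→19·(2−4)≡14=o; n(13)→19·(13−4)≡15=p (all mod 26).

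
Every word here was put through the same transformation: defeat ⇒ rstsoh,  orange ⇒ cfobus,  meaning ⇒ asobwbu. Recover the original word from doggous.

passage

Compare letters: d→r is +14, e→s is +14, f→t is +14 — a constant shift. Every letter moves 14 places later in the alphabet, wrapping around z→a.
Reversing it on doggous: d−14=p, o−14=a, g−14=s, g−14=s, o−14=a, u−14=g, s−14=e.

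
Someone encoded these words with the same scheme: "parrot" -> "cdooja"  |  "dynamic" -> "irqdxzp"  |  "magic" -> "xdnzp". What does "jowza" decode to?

orbit

Each letter's alphabet position (a=0..z=25) is mapped through 19·x+3 mod 26 — an affine cipher.
Undoing it on jowza: j(9)→11·(9−3)≡14=o; o(14)→11·(14−3)≡17=r; w(22)→11·(22−3)≡1=b; z(25)→11·(25−3)≡8=i; a(0)→11·(0−3)≡19=t (all mod 26).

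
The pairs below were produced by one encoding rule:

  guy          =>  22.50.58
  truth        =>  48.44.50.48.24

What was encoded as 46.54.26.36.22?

swing

g(#7)→22 and u(#21)→50: differences scale by 2, so n = 2·pos + 8. The formula is n = 2×(alphabet index, a=1) + 8.
Decoding 46.54.26.36.22: 46→(46−8)÷2=19=s, 54→(54−8)÷2=23=w, 26→(26−8)÷2=9=i, 36→(36−8)÷2=14=n, 22→(22−8)÷2=7=g.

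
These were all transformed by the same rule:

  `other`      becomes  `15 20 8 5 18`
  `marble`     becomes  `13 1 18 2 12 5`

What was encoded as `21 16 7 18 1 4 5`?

Letters become their 1-indexed alphabet positions: a=1 … z=26.
Decoding 21 16 7 18 1 4 5: 21=u, 16=p, 7=g, 18=r, 1=a, 4=d, 5=e.

upgrade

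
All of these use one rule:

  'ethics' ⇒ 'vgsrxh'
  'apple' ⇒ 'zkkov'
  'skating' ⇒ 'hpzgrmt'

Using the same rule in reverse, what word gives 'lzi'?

oar

Each pair mirrors across the alphabet (e↔v, t↔g, h↔s): positions sum to 25. Letters are reflected about the middle of the alphabet (position → 25−position): Atbash.
Undoing it on lzi: l↔o, z↔a, i↔r.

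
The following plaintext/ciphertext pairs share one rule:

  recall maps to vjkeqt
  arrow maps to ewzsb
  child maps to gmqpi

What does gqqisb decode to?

client

The shifts repeat in a cycle of length 3: positions 0,1,… shift by +4, +5, +8, then the pattern repeats.
Reversing it on gqqisb: g−4=c, q−5=l, q−8=i, i−4=e, s−5=n, b−8=t.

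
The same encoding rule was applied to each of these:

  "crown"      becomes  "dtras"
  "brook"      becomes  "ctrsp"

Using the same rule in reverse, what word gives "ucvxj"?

taste

Each letter shifts forward by (position + 1), i.e. 1, 2, 3, … — the shift grows by one for each successive letter.
Undoing it on ucvxj: u−1=t, c−2=a, v−3=s, x−4=t, j−5=e.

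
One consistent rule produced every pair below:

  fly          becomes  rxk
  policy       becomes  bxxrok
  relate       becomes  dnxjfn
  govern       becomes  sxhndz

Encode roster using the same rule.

The shift depends on letter class: consonant f→r is +12, but vowel o→x is +9. Vowels shift forward by 9 and consonants shift forward by 12.
For roster: r(cons)+12=d, o(vowel)+9=x, s(cons)+12=e, t(cons)+12=f, e(vowel)+9=n, r(cons)+12=d.

dxefnd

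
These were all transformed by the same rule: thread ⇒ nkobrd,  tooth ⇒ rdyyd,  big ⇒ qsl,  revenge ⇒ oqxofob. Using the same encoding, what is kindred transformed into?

nobnxsu

The output letters match the input read backwards, each shifted +10: thread reversed is daerht. Read the word backwards and shift each letter +10.
On kindred: reverse → derdnik; then shift: d+10=n, e+10=o, r+10=b, d+10=n, n+10=x, i+10=s, k+10=u.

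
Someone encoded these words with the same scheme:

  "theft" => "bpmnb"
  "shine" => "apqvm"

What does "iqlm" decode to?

aide

Compare letters: t→b is +8, h→p is +8, e→m is +8 — a constant shift. Every letter moves 8 places later in the alphabet, wrapping around z→a.
Reversing it on iqlm: i−8=a, q−8=i, l−8=d, m−8=e.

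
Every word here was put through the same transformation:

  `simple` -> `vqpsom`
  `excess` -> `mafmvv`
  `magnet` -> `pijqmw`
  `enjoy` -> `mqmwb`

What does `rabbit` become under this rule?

Two shifts are in play — +8 for a/e/i/o/u, +3 for every other letter.
Applying it to rabbit: r(cons)+3=u, a(vowel)+8=i, b(cons)+3=e, b(cons)+3=e, i(vowel)+8=q, t(cons)+3=w.

uieeqw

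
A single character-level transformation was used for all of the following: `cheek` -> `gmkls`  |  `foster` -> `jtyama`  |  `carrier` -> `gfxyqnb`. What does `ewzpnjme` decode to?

In cheek: c→g is +4, h→m is +5, e→k is +6, e→l is +7 — the shift increases by 1 each position. Each letter shifts forward by (position + 4), i.e. 4, 5, 6, … — the shift grows by one for each successive letter.
Reversing it on ewzpnjme: e−4=a, w−5=r, z−6=t, p−7=i, n−8=f, j−9=a, m−10=c, e−11=t.

artifact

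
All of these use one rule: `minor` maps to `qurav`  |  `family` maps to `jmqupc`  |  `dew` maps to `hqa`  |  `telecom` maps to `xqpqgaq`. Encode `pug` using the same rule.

tgk

The shift depends on letter class: consonant m→q is +4, but vowel i→u is +12. The rule splits by letter class: vowels +12, consonants +4.
For pug: p(cons)+4=t, u(vowel)+12=g, g(cons)+4=k.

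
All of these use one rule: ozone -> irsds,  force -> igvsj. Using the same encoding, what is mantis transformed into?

The output letters match the input read backwards, each shifted +4: ozone reversed is enozo. The word is reversed, then every letter is shifted forward by 4.
On mantis: reverse → sitnam; then shift: s+4=w, i+4=m, t+4=x, n+4=r, a+4=e, m+4=q.

wmxreq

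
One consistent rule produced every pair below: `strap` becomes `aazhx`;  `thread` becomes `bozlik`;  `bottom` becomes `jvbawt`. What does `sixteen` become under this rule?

Shifts by position in strap: pos 0: s→a (+8), pos 1: t→a (+7), pos 2: r→z (+8), pos 3: a→h (+7) — repeating every 2. A repeating key of period 2 is used — shifts +8, +7 over and over.
Applying it to sixteen: s+8=a, i+7=p, x+8=f, t+7=a, e+8=m, e+7=l, n+8=v.

apfamlv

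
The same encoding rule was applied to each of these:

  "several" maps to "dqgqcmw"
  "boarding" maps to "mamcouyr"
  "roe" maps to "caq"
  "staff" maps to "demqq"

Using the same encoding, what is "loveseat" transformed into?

wagqdqme

Vowels shift forward by 12 and consonants shift forward by 11.
For loveseat: l(cons)+11=w, o(vowel)+12=a, v(cons)+11=g, e(vowel)+12=q, s(cons)+11=d, e(vowel)+12=q, a(vowel)+12=m, t(cons)+11=e.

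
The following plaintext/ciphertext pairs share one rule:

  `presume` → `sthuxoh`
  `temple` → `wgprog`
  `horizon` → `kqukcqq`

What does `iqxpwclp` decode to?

Shifts by position in presume: pos 0: p→s (+3), pos 1: r→t (+2), pos 2: e→h (+3), pos 3: s→u (+2) — repeating every 2. The shifts repeat in a cycle of length 2: positions 0,1,… shift by +3, +2, then the pattern repeats.
Reversing it on iqxpwclp: i−3=f, q−2=o, x−3=u, p−2=n, w−3=t, c−2=a, l−3=i, p−2=n.

fountain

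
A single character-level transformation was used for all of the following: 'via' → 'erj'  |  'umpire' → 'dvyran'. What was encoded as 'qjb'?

Compare letters: v→e is +9, i→r is +9, a→j is +9 — a constant shift. It's a constant shift of +9 (ROT9).
Reversing it on qjb: q−9=h, j−9=a, b−9=s.

has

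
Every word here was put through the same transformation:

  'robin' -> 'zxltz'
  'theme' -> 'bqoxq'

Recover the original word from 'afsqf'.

In robin: r→z is +8, o→x is +9, b→l is +10, i→t is +11 — the shift increases by 1 each position. Letter i (0-indexed) is shifted by i+8, so successive shifts are 8, 9, 10, ….
Undoing it on afsqf: a−8=s, f−9=w, s−10=i, q−11=f, f−12=t.

swift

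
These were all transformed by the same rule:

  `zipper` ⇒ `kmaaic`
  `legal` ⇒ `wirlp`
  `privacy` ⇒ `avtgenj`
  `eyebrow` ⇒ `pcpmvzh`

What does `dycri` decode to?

Shifts by position in zipper: pos 0: z→k (+11), pos 1: i→m (+4), pos 2: p→a (+11), pos 3: p→a (+11), pos 4: e→i (+4), pos 5: r→c (+11) — repeating every 3. A repeating key of period 3 is used — shifts +11, +4, +11 over and over.
Decoding dycri: d−11=s, y−4=u, c−11=r, r−11=g, i−4=e.

surge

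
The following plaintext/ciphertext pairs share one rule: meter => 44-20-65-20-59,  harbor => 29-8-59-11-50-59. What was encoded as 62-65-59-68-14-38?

struck

m(#13)→44 and e(#5)→20: differences scale by 3, so n = 3·pos + 5. The formula is n = 3×(alphabet index, a=1) + 5.
Decoding 62-65-59-68-14-38: 62→(62−5)÷3=19=s, 65→(65−5)÷3=20=t, 59→(59−5)÷3=18=r, 68→(68−5)÷3=21=u, 14→(14−5)÷3=3=c, 38→(38−5)÷3=11=k.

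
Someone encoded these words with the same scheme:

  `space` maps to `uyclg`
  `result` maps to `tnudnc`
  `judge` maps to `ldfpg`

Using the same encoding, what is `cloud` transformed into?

Shifts by position in space: pos 0: s→u (+2), pos 1: p→y (+9), pos 2: a→c (+2), pos 3: c→l (+9) — repeating every 2. The shifts repeat in a cycle of length 2: positions 0,1,… shift by +2, +9, then the pattern repeats.
On cloud: c+2=e, l+9=u, o+2=q, u+9=d, d+2=f.

euqdf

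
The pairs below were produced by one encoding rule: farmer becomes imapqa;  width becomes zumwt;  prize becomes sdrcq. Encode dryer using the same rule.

Shifts by position in farmer: pos 0: f→i (+3), pos 1: a→m (+12), pos 2: r→a (+9), pos 3: m→p (+3), pos 4: e→q (+12), pos 5: r→a (+9) — repeating every 3. A repeating key of period 3 is used — shifts +3, +12, +9 over and over.
For dryer: d+3=g, r+12=d, y+9=h, e+3=h, r+12=d.

gdhhd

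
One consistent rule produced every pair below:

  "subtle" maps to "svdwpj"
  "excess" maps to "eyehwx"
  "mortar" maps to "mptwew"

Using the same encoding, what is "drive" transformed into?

dskyi

In subtle: s→s is +0, u→v is +1, b→d is +2, t→w is +3 — the shift increases by 1 each position. Each letter shifts forward by its position index (0, 1, 2, …) — the shift grows by one for each successive letter.
Applying it to drive: d+0=d, r+1=s, i+2=k, v+3=y, e+4=i.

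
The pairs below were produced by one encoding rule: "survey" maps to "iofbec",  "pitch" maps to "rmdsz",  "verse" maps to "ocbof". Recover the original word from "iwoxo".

The output letters match the input read backwards, each shifted +10: survey reversed is yevrus. Two steps: reverse the string, then apply a Caesar shift of +10.
Undoing it on iwoxo: shift back: i−10=y, w−10=m, o−10=e, x−10=n, o−10=e → ymene; then reverse → enemy.

enemy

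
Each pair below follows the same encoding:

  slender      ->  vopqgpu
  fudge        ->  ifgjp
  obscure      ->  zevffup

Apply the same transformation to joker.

mznpu

The shift depends on letter class: consonant s→v is +3, but vowel e→p is +11. Vowels shift forward by 11 and consonants shift forward by 3.
On joker: j(cons)+3=m, o(vowel)+11=z, k(cons)+3=n, e(vowel)+11=p, r(cons)+3=u.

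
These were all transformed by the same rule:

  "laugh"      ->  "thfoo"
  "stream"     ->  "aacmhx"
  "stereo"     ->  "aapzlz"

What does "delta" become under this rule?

llwbh

Shifts by position in laugh: pos 0: l→t (+8), pos 1: a→h (+7), pos 2: u→f (+11), pos 3: g→o (+8), pos 4: h→o (+7) — repeating every 3. The shifts repeat in a cycle of length 3: positions 0,1,… shift by +8, +7, +11, then the pattern repeats.
On delta: d+8=l, e+7=l, l+11=w, t+8=b, a+7=h.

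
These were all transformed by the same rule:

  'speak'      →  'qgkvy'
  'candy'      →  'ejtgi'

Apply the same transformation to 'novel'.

The word is reversed, then every letter is shifted forward by 6.
Applying it to novel: reverse → levon; then shift: l+6=r, e+6=k, v+6=b, o+6=u, n+6=t.

rkbut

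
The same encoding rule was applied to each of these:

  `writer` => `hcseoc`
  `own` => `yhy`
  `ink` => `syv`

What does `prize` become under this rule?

acsko

The shift depends on letter class: consonant w→h is +11, but vowel i→s is +10. Two shifts are in play — +10 for a/e/i/o/u, +11 for every other letter.
On prize: p(cons)+11=a, r(cons)+11=c, i(vowel)+10=s, z(cons)+11=k, e(vowel)+10=o.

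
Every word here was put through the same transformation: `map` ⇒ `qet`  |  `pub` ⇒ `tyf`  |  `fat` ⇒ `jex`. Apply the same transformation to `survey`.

Compare letters: m→q is +4, a→e is +4, p→t is +4 — a constant shift. Every letter moves 4 places later in the alphabet, wrapping around z→a.
On survey: s+4=w, u+4=y, r+4=v, v+4=z, e+4=i, y+4=c.

wyvzic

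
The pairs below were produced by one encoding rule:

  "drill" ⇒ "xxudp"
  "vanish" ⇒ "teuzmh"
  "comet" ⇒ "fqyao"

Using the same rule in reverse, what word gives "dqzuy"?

miner

The output letters match the input read backwards, each shifted +12: drill reversed is llird. The word is reversed, then every letter is shifted forward by 12.
Undoing it on dqzuy: shift back: d−12=r, q−12=e, z−12=n, u−12=i, y−12=m → renim; then reverse → miner.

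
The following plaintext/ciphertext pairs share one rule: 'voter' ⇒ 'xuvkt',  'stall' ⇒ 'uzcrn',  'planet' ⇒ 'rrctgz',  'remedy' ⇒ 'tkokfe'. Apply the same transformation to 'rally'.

It's a Vigenère-style cipher with numeric key [2,6]: position i shifts by key[i mod 2].
For rally: r+2=t, a+6=g, l+2=n, l+6=r, y+2=a.

tgnra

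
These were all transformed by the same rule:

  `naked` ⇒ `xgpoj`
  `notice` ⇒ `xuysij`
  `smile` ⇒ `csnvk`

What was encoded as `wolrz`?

Shifts by position in naked: pos 0: n→x (+10), pos 1: a→g (+6), pos 2: k→p (+5), pos 3: e→o (+10), pos 4: d→j (+6) — repeating every 3. The shifts repeat in a cycle of length 3: positions 0,1,… shift by +10, +6, +5, then the pattern repeats.
Reversing it on wolrz: w−10=m, o−6=i, l−5=g, r−10=h, z−6=t.

might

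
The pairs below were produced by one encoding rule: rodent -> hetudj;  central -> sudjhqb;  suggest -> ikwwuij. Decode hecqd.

roman

Compare letters: r→h is +16, o→e is +16, d→t is +16 — a constant shift. This is a Caesar cipher with shift 16.
Undoing it on hecqd: h−16=r, e−16=o, c−16=m, q−16=a, d−16=n.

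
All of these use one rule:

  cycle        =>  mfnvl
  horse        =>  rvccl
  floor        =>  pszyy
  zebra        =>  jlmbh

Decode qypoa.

greet

The shifts repeat in a cycle of length 3: positions 0,1,… shift by +10, +7, +11, then the pattern repeats.
Reversing it on qypoa: q−10=g, y−7=r, p−11=e, o−10=e, a−7=t.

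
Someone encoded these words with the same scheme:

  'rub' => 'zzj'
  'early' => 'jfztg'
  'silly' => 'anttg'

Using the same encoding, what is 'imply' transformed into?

nuxtg

The rule splits by letter class: vowels +5, consonants +8.
For imply: i(vowel)+5=n, m(cons)+8=u, p(cons)+8=x, l(cons)+8=t, y(cons)+8=g.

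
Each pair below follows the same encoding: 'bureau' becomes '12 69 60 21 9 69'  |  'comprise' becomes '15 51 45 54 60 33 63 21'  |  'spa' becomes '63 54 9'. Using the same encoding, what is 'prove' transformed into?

54 60 51 72 21

b(#2)→12 and u(#21)→69: differences scale by 3, so n = 3·pos + 6. Each letter becomes 3×(its alphabet position, a=1..z=26) + 6.
On prove: p=16→54, r=18→60, o=15→51, v=22→72, e=5→21.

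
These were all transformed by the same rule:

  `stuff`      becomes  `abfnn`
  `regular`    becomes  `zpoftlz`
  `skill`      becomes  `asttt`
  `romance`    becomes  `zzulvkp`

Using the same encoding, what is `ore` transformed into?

zzp

Vowels shift forward by 11 and consonants shift forward by 8.
Applying it to ore: o(vowel)+11=z, r(cons)+8=z, e(vowel)+11=p.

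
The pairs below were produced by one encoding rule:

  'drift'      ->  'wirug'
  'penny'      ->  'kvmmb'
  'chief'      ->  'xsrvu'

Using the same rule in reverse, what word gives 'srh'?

Each letter is replaced by its mirror in the alphabet: a↔z, b↔y, c↔x, and so on (the Atbash cipher).
Decoding srh: s↔h, r↔i, h↔s.

his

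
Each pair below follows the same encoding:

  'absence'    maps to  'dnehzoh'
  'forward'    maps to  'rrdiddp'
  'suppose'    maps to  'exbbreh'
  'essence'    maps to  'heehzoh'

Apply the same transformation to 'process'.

Two shifts are in play — +3 for a/e/i/o/u, +12 for every other letter.
For process: p(cons)+12=b, r(cons)+12=d, o(vowel)+3=r, c(cons)+12=o, e(vowel)+3=h, s(cons)+12=e, s(cons)+12=e.

bdrohee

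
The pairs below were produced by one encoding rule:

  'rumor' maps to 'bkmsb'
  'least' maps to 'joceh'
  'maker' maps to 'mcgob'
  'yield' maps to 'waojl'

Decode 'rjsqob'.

flower

r(17)→b(1) and u(20)→k(10) fit y≡3x+2 (mod 26); the inverse of 3 mod 26 is 9. Treating letters as 0–25, the rule is x ↦ 3x + 2 (mod 26).
Undoing it on rjsqob: r(17)→9·(17−2)≡5=f; j(9)→9·(9−2)≡11=l; s(18)→9·(18−2)≡14=o; q(16)→9·(16−2)≡22=w; o(14)→9·(14−2)≡4=e; b(1)→9·(1−2)≡17=r (all mod 26).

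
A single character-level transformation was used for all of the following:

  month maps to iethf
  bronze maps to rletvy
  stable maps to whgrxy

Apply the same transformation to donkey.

netmyk

m(12)→i(8) and o(14)→e(4) fit y≡11x+6 (mod 26); the inverse of 11 mod 26 is 19. Each letter's alphabet position (a=0..z=25) is mapped through 11·x+6 mod 26 — an affine cipher.
Applying it to donkey: d(3)→11·3+6≡13=n; o(14)→11·14+6≡4=e; n(13)→11·13+6≡19=t; k(10)→11·10+6≡12=m; e(4)→11·4+6≡24=y; y(24)→11·24+6≡10=k (all mod 26).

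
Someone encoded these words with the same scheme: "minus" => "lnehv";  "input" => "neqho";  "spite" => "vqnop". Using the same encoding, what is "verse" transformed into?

apcvp

m(12)→l(11) and i(8)→n(13) fit y≡19x+17 (mod 26); the inverse of 19 mod 26 is 11. Treating letters as 0–25, the rule is x ↦ 19x + 17 (mod 26).
On verse: v(21)→19·21+17≡0=a; e(4)→19·4+17≡15=p; r(17)→19·17+17≡2=c; s(18)→19·18+17≡21=v; e(4)→19·4+17≡15=p (all mod 26).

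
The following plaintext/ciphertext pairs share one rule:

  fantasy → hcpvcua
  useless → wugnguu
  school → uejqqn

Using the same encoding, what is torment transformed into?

Compare letters: f→h is +2, a→c is +2, n→p is +2 — a constant shift. Every letter moves 2 places later in the alphabet, wrapping around z→a.
On torment: t+2=v, o+2=q, r+2=t, m+2=o, e+2=g, n+2=p, t+2=v.

vqtogpv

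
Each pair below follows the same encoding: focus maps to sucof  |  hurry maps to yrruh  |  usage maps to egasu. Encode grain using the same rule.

The output letters match the input read backwards: focus reversed is sucof. The word is simply reversed.
Applying it to grain: reverse → niarg.

niarg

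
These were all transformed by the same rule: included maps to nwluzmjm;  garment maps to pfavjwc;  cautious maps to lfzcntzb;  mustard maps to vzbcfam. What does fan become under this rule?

Two shifts are in play — +5 for a/e/i/o/u, +9 for every other letter.
Applying it to fan: f(cons)+9=o, a(vowel)+5=f, n(cons)+9=w.

ofw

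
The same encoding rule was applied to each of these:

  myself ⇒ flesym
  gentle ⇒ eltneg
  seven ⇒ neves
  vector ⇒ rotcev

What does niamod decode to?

domain

It's just the letters in reverse order.
Undoing it on niamod: then reverse → domain.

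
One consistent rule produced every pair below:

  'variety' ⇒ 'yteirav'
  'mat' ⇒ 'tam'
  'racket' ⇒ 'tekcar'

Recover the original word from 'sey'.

yes

The output letters match the input read backwards: variety reversed is yteirav. The word is simply reversed.
Undoing it on sey: then reverse → yes.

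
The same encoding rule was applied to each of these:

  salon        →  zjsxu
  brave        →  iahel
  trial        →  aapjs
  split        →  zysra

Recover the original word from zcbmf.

study

A repeating key of period 2 is used — shifts +7, +9 over and over.
Decoding zcbmf: z−7=s, c−9=t, b−7=u, m−9=d, f−7=y.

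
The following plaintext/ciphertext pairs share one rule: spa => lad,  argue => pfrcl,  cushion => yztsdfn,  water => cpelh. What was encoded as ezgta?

The output letters match the input read backwards, each shifted +11: spa reversed is aps. The word is reversed, then every letter is shifted forward by 11.
Undoing it on ezgta: shift back: e−11=t, z−11=o, g−11=v, t−11=i, a−11=p → tovip; then reverse → pivot.

pivot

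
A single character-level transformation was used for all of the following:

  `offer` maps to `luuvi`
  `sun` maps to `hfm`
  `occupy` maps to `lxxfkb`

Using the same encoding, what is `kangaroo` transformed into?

Each pair mirrors across the alphabet (o↔l, f↔u, f↔u): positions sum to 25. This is the alphabet-reversal cipher (Atbash): a becomes z, b becomes y, etc.
Applying it to kangaroo: k↔p, a↔z, n↔m, g↔t, a↔z, r↔i, o↔l, o↔l.

pzmtzill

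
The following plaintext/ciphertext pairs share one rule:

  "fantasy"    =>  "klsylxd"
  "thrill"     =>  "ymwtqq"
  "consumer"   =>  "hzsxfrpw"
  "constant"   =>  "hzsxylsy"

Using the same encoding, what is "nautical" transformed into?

slfythlq

The shift depends on letter class: consonant f→k is +5, but vowel a→l is +11. Two shifts are in play — +11 for a/e/i/o/u, +5 for every other letter.
For nautical: n(cons)+5=s, a(vowel)+11=l, u(vowel)+11=f, t(cons)+5=y, i(vowel)+11=t, c(cons)+5=h, a(vowel)+11=l, l(cons)+5=q.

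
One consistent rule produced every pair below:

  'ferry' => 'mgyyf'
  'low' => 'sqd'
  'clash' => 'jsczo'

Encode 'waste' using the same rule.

dczag

The shift depends on letter class: consonant f→m is +7, but vowel e→g is +2. Vowels shift forward by 2 and consonants shift forward by 7.
For waste: w(cons)+7=d, a(vowel)+2=c, s(cons)+7=z, t(cons)+7=a, e(vowel)+2=g.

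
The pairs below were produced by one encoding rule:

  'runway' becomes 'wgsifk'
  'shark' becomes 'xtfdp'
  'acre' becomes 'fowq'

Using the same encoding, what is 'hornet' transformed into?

mawzjf

The shifts repeat in a cycle of length 2: positions 0,1,… shift by +5, +12, then the pattern repeats.
Applying it to hornet: h+5=m, o+12=a, r+5=w, n+12=z, e+5=j, t+12=f.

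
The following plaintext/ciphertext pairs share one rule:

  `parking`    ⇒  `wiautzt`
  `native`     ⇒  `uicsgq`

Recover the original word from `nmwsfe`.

genius

In parking: p→w is +7, a→i is +8, r→a is +9, k→u is +10 — the shift increases by 1 each position. The shift increases by 1 at each position, starting from +7: 7, 8, 9, ….
Undoing it on nmwsfe: n−7=g, m−8=e, w−9=n, s−10=i, f−11=u, e−12=s.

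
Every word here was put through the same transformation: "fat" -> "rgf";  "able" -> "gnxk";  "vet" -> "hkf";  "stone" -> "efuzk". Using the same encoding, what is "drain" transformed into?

The shift depends on letter class: consonant f→r is +12, but vowel a→g is +6. Two shifts are in play — +6 for a/e/i/o/u, +12 for every other letter.
On drain: d(cons)+12=p, r(cons)+12=d, a(vowel)+6=g, i(vowel)+6=o, n(cons)+12=z.

pdgoz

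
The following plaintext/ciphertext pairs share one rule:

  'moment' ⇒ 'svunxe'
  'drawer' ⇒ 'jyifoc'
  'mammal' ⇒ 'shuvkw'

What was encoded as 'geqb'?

Letter i (0-indexed) is shifted by i+6, so successive shifts are 6, 7, 8, ….
Undoing it on geqb: g−6=a, e−7=x, q−8=i, b−9=s.

axis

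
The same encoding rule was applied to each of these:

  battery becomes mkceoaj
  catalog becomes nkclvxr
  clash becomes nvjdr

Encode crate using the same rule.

Shifts by position in battery: pos 0: b→m (+11), pos 1: a→k (+10), pos 2: t→c (+9), pos 3: t→e (+11), pos 4: e→o (+10), pos 5: r→a (+9) — repeating every 3. The shifts repeat in a cycle of length 3: positions 0,1,… shift by +11, +10, +9, then the pattern repeats.
On crate: c+11=n, r+10=b, a+9=j, t+11=e, e+10=o.

nbjeo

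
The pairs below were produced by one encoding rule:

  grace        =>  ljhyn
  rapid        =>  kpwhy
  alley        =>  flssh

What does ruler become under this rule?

ylsby

The output letters match the input read backwards, each shifted +7: grace reversed is ecarg. Two steps: reverse the string, then apply a Caesar shift of +7.
On ruler: reverse → relur; then shift: r+7=y, e+7=l, l+7=s, u+7=b, r+7=y.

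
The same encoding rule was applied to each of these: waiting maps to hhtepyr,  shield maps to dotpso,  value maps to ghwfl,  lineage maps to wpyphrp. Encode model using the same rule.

Shifts by position in waiting: pos 0: w→h (+11), pos 1: a→h (+7), pos 2: i→t (+11), pos 3: t→e (+11), pos 4: i→p (+7), pos 5: n→y (+11) — repeating every 3. It's a Vigenère-style cipher with numeric key [11,7,11]: position i shifts by key[i mod 3].
For model: m+11=x, o+7=v, d+11=o, e+11=p, l+7=s.

xvops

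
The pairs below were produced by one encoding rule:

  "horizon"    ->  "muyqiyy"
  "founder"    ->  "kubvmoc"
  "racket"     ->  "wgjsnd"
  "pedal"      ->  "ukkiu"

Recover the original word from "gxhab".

In horizon: h→m is +5, o→u is +6, r→y is +7, i→q is +8 — the shift increases by 1 each position. Each letter shifts forward by (position + 5), i.e. 5, 6, 7, … — the shift grows by one for each successive letter.
Undoing it on gxhab: g−5=b, x−6=r, h−7=a, a−8=s, b−9=s.

brass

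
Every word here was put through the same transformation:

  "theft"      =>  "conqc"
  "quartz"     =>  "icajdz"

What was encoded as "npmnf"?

The output letters match the input read backwards, each shifted +9: theft reversed is tfeht. Two steps: reverse the string, then apply a Caesar shift of +9.
Undoing it on npmnf: shift back: n−9=e, p−9=g, m−9=d, n−9=e, f−9=w → egdew; then reverse → wedge.

wedge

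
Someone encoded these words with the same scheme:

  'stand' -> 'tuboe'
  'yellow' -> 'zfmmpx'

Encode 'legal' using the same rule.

mfhbm

Compare letters: s→t is +1, t→u is +1, a→b is +1 — a constant shift. This is a Caesar cipher with shift 1.
For legal: l+1=m, e+1=f, g+1=h, a+1=b, l+1=m.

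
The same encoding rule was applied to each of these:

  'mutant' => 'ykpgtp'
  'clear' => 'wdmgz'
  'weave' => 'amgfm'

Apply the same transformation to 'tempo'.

m(12)→y(24) and u(20)→k(10) fit y≡21x+6 (mod 26); the inverse of 21 mod 26 is 5. Treating letters as 0–25, the rule is x ↦ 21x + 6 (mod 26).
Applying it to tempo: t(19)→21·19+6≡15=p; e(4)→21·4+6≡12=m; m(12)→21·12+6≡24=y; p(15)→21·15+6≡9=j; o(14)→21·14+6≡14=o (all mod 26).

pmyjo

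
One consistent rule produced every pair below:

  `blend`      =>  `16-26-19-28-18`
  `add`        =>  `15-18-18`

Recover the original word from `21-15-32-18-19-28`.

garden

Each letter is replaced by its alphabet position (a=1..z=26) + 14.
Reversing it on 21-15-32-18-19-28: 21→(21−14)÷1=7=g, 15→(15−14)÷1=1=a, 32→(32−14)÷1=18=r, 18→(18−14)÷1=4=d, 19→(19−14)÷1=5=e, 28→(28−14)÷1=14=n.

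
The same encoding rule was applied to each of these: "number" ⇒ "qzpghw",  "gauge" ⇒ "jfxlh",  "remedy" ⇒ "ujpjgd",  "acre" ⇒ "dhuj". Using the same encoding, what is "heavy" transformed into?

The shifts repeat in a cycle of length 2: positions 0,1,… shift by +3, +5, then the pattern repeats.
For heavy: h+3=k, e+5=j, a+3=d, v+5=a, y+3=b.

kjdab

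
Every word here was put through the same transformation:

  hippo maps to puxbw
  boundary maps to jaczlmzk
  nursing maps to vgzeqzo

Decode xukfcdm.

Shifts by position in hippo: pos 0: h→p (+8), pos 1: i→u (+12), pos 2: p→x (+8), pos 3: p→b (+12) — repeating every 2. It's a Vigenère-style cipher with numeric key [8,12]: position i shifts by key[i mod 2].
Decoding xukfcdm: x−8=p, u−12=i, k−8=c, f−12=t, c−8=u, d−12=r, m−8=e.

picture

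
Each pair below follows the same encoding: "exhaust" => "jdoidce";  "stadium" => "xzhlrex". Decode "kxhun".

frame

Each letter shifts forward by (position + 5), i.e. 5, 6, 7, … — the shift grows by one for each successive letter.
Reversing it on kxhun: k−5=f, x−6=r, h−7=a, u−8=m, n−9=e.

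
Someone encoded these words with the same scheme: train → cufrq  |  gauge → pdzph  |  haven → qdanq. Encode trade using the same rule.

A repeating key of period 3 is used — shifts +9, +3, +5 over and over.
On trade: t+9=c, r+3=u, a+5=f, d+9=m, e+3=h.

cufmh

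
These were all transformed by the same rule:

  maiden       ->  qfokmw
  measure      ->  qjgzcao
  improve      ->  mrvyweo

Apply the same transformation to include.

Letter i (0-indexed) is shifted by i+4, so successive shifts are 4, 5, 6, ….
For include: i+4=m, n+5=s, c+6=i, l+7=s, u+8=c, d+9=m, e+10=o.

msiscmo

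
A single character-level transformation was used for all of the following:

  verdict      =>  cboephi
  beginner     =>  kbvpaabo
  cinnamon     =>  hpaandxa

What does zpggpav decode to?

v(21)→c(2) and e(4)→b(1) fit y≡23x+13 (mod 26); the inverse of 23 mod 26 is 17. Treating letters as 0–25, the rule is x ↦ 23x + 13 (mod 26).
Decoding zpggpav: z(25)→17·(25−13)≡22=w; p(15)→17·(15−13)≡8=i; g(6)→17·(6−13)≡11=l; g(6)→17·(6−13)≡11=l; p(15)→17·(15−13)≡8=i; a(0)→17·(0−13)≡13=n; v(21)→17·(21−13)≡6=g (all mod 26).

willing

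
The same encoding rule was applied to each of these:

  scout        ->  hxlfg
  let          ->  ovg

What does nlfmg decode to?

mount

Each pair mirrors across the alphabet (s↔h, c↔x, o↔l): positions sum to 25. This is the alphabet-reversal cipher (Atbash): a becomes z, b becomes y, etc.
Decoding nlfmg: n↔m, l↔o, f↔u, m↔n, g↔t.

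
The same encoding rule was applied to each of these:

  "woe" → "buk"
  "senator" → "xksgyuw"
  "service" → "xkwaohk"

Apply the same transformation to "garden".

lgwiks

The rule splits by letter class: vowels +6, consonants +5.
For garden: g(cons)+5=l, a(vowel)+6=g, r(cons)+5=w, d(cons)+5=i, e(vowel)+6=k, n(cons)+5=s.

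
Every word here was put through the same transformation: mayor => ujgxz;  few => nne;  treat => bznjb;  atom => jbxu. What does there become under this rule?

bpnzn

The shift depends on letter class: consonant m→u is +8, but vowel a→j is +9. Two shifts are in play — +9 for a/e/i/o/u, +8 for every other letter.
On there: t(cons)+8=b, h(cons)+8=p, e(vowel)+9=n, r(cons)+8=z, e(vowel)+9=n.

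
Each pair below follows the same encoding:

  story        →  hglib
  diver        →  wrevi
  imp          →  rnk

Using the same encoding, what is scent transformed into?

hxvmg

Each pair mirrors across the alphabet (s↔h, t↔g, o↔l): positions sum to 25. Each letter is replaced by its mirror in the alphabet: a↔z, b↔y, c↔x, and so on (the Atbash cipher).
Applying it to scent: s↔h, c↔x, e↔v, n↔m, t↔g.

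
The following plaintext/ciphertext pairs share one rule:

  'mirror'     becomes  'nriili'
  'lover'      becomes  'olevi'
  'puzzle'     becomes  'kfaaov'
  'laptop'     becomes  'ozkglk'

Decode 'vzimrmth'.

m(12)→n(13) and i(8)→r(17) fit y≡25x+25 (mod 26); the inverse of 25 mod 26 is 25. Treating letters as 0–25, the rule is x ↦ 25x + 25 (mod 26).
Reversing it on vzimrmth: v(21)→25·(21−25)≡4=e; z(25)→25·(25−25)≡0=a; i(8)→25·(8−25)≡17=r; m(12)→25·(12−25)≡13=n; r(17)→25·(17−25)≡8=i; m(12)→25·(12−25)≡13=n; t(19)→25·(19−25)≡6=g; h(7)→25·(7−25)≡18=s (all mod 26).

earnings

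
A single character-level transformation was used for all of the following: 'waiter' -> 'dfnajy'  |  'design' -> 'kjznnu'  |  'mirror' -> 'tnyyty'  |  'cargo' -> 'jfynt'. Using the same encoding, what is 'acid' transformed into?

fjnk

The shift depends on letter class: consonant w→d is +7, but vowel a→f is +5. The rule splits by letter class: vowels +5, consonants +7.
Applying it to acid: a(vowel)+5=f, c(cons)+7=j, i(vowel)+5=n, d(cons)+7=k.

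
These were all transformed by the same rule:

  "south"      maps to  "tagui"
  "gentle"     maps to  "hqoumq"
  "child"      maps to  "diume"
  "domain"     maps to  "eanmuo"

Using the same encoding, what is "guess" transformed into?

hgqtt

The shift depends on letter class: consonant s→t is +1, but vowel o→a is +12. Vowels shift forward by 12 and consonants shift forward by 1.
On guess: g(cons)+1=h, u(vowel)+12=g, e(vowel)+12=q, s(cons)+1=t, s(cons)+1=t.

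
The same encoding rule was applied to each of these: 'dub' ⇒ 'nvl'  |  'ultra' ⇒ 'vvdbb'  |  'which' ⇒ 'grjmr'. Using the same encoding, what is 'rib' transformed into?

bjl

Two shifts are in play — +1 for a/e/i/o/u, +10 for every other letter.
On rib: r(cons)+10=b, i(vowel)+1=j, b(cons)+10=l.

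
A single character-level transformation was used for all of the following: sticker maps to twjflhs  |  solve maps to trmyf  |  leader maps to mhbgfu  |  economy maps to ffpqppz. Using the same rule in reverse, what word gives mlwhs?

liver

Shifts by position in sticker: pos 0: s→t (+1), pos 1: t→w (+3), pos 2: i→j (+1), pos 3: c→f (+3) — repeating every 2. A repeating key of period 2 is used — shifts +1, +3 over and over.
Reversing it on mlwhs: m−1=l, l−3=i, w−1=v, h−3=e, s−1=r.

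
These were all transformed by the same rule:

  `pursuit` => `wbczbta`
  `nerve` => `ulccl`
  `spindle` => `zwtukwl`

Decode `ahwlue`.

talent

Shifts by position in pursuit: pos 0: p→w (+7), pos 1: u→b (+7), pos 2: r→c (+11), pos 3: s→z (+7), pos 4: u→b (+7), pos 5: i→t (+11) — repeating every 3. A repeating key of period 3 is used — shifts +7, +7, +11 over and over.
Reversing it on ahwlue: a−7=t, h−7=a, w−11=l, l−7=e, u−7=n, e−11=t.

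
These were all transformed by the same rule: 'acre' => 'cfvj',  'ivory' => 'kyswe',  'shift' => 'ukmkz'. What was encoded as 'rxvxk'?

Letter i (0-indexed) is shifted by i+2, so successive shifts are 2, 3, 4, ….
Undoing it on rxvxk: r−2=p, x−3=u, v−4=r, x−5=s, k−6=e.

purse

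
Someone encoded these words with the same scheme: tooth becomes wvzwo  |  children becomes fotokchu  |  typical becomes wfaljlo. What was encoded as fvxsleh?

The shifts repeat in a cycle of length 3: positions 0,1,… shift by +3, +7, +11, then the pattern repeats.
Reversing it on fvxsleh: f−3=c, v−7=o, x−11=m, s−3=p, l−7=e, e−11=t, h−3=e.

compete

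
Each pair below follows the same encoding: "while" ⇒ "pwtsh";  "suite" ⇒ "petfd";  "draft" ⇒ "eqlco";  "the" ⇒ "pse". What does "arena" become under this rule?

lypcl

The output letters match the input read backwards, each shifted +11: while reversed is elihw. Read the word backwards and shift each letter +11.
Applying it to arena: reverse → anera; then shift: a+11=l, n+11=y, e+11=p, r+11=c, a+11=l.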